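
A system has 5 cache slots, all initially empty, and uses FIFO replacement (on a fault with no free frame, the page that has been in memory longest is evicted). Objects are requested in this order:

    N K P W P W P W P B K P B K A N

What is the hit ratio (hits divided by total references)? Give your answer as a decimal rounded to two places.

0.56

N: miss, frames {N}
K: miss, frames {N,K}
P: miss, frames {N,K,P}
W: miss, frames {N,K,P,W}
P: hit
W: hit
P: hit
W: hit
P: hit
B: miss, frames {N,K,P,W,B}
K: hit
P: hit
B: hit
K: hit
A: miss, evict N, frames {K,P,W,B,A}
N: miss, evict K, frames {P,W,B,A,N}
Hits: 9 of 16 references → 9/16 = 0.5625.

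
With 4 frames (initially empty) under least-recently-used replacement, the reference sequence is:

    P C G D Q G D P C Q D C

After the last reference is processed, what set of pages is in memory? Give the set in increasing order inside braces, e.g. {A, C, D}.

P: miss, frames [P]
C: miss, frames [P, C]
G: miss, frames [P, C, G]
D: miss, frames [P, C, G, D]
Q: miss, evict P, frames [C, G, D, Q]
G: hit
D: hit
P: miss, evict C, frames [Q, G, D, P]
C: miss, evict Q, frames [G, D, P, C]
Q: miss, evict G, frames [D, P, C, Q]
D: hit
C: hit

{C, D, P, Q}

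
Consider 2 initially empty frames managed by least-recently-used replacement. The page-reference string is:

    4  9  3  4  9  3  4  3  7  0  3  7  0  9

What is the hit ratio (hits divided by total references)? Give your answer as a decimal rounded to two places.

0.07

4 -> fault, frames [4]
9 -> fault, frames [4, 9]
3 -> fault, evict 4, frames [9, 3]
4 -> fault, evict 9, frames [3, 4]
9 -> fault, evict 3, frames [4, 9]
3 -> fault, evict 4, frames [9, 3]
4 -> fault, evict 9, frames [3, 4]
3 -> hit
7 -> fault, evict 4, frames [3, 7]
0 -> fault, evict 3, frames [7, 0]
3 -> fault, evict 7, frames [0, 3]
7 -> fault, evict 0, frames [3, 7]
0 -> fault, evict 3, frames [7, 0]
9 -> fault, evict 7, frames [0, 9]
Hits: 1 of 14 references → 1/14 = 0.0714.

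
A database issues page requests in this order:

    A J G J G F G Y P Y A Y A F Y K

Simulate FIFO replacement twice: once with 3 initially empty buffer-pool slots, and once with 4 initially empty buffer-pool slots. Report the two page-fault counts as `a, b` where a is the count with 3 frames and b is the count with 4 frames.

10, 8

3 frames: F F F . . F . F F . F . . F F F → 10 faults.
4 frames: F F F . . F . F F . F . . . . F → 8 faults.
8 < 10: adding a frame reduced faults, as is typical.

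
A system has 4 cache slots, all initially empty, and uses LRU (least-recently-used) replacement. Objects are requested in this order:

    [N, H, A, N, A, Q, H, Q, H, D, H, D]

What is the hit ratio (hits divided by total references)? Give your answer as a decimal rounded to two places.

N → fault, frames [N]
H → fault, frames [N, H]
A → fault, frames [N, H, A]
N → hit
A → hit
Q → fault, frames [H, N, A, Q]
H → hit
Q → hit
H → hit
D → fault, evict N, frames [A, Q, H, D]
H → hit
D → hit
Hits: 7 of 12 references → 7/12 = 0.5833.

0.58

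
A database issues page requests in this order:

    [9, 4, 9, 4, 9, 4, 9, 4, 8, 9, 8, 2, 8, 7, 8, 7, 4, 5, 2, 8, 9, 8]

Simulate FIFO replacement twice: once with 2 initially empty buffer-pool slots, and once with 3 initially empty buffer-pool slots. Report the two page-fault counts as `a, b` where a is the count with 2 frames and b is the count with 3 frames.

12, 10

2 frames: F F . . . . . . F F . F F F . . F F F F F . → 12 faults.
3 frames: F F . . . . . . F . . F . F . . F F F F F . → 10 faults.
10 < 12: adding a frame reduced faults, as is typical.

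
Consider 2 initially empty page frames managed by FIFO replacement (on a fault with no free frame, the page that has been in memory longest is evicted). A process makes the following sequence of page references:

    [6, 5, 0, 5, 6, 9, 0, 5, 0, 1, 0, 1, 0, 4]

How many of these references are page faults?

6 -> miss, frames [6]
5 -> miss, frames [6, 5]
0 -> miss, evict 6, frames [5, 0]
5 -> hit
6 -> miss, evict 5, frames [0, 6]
9 -> miss, evict 0, frames [6, 9]
0 -> miss, evict 6, frames [9, 0]
5 -> miss, evict 9, frames [0, 5]
0 -> hit
1 -> miss, evict 0, frames [5, 1]
0 -> miss, evict 5, frames [1, 0]
1 -> hit
0 -> hit
4 -> miss, evict 1, frames [0, 4]
Page faults: 10.

10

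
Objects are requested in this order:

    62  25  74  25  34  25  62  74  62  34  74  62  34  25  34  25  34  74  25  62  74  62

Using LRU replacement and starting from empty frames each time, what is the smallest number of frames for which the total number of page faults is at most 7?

4

f=1: 22 faults
f=2: 15 faults
f=3: 10 faults
f=4: 4 faults
Smallest f with faults ≤ 7 is 4.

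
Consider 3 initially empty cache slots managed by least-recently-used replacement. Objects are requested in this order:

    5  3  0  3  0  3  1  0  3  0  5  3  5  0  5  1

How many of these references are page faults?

6

5 -> miss, frames [5]
3 -> miss, frames [5, 3]
0 -> miss, frames [5, 3, 0]
3 -> hit
0 -> hit
3 -> hit
1 -> miss, evict 5, frames [0, 3, 1]
0 -> hit
3 -> hit
0 -> hit
5 -> miss, evict 1, frames [3, 0, 5]
3 -> hit
5 -> hit
0 -> hit
5 -> hit
1 -> miss, evict 3, frames [0, 5, 1]
Page faults: 6.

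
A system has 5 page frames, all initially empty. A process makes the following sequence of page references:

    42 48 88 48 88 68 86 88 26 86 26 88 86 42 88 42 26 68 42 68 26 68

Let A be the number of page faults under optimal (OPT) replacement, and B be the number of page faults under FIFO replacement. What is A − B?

-1

Under OPT: F F F . . F F . F . . . . . . . . . . . . . → 6 faults.
Under FIFO: F F F . . F F . F . . . . F . . . . . . . . → 7 faults.
A − B = 6 − 7 = -1.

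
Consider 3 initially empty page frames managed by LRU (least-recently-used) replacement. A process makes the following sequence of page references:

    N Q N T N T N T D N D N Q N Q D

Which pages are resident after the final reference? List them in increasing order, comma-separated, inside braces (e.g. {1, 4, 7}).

N → miss, frames {N}
Q → miss, frames {N,Q}
N → hit
T → miss, frames {Q,N,T}
N → hit
T → hit
N → hit
T → hit
D → miss, evict Q, frames {N,T,D}
N → hit
D → hit
N → hit
Q → miss, evict T, frames {D,N,Q}
N → hit
Q → hit
D → hit

{D, N, Q}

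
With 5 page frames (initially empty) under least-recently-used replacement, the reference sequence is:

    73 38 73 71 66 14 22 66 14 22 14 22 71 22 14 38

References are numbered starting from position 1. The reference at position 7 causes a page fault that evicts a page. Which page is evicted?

pos 1: 73 → fault, frames {73}
pos 2: 38 → fault, frames {73,38}
pos 3: 73 → hit
pos 4: 71 → fault, frames {38,73,71}
pos 5: 66 → fault, frames {38,73,71,66}
pos 6: 14 → fault, frames {38,73,71,66,14}
pos 7: 22 → fault, evict 38, frames {73,71,66,14,22}
At position 7, page 38 is evicted.

38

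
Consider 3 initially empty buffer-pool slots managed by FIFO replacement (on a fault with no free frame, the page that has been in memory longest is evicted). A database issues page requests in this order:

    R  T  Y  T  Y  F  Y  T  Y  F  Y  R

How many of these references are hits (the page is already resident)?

7

R -> fault, frames [R]
T -> fault, frames [R, T]
Y -> fault, frames [R, T, Y]
T -> hit
Y -> hit
F -> fault, evict R, frames [T, Y, F]
Y -> hit
T -> hit
Y -> hit
F -> hit
Y -> hit
R -> fault, evict T, frames [Y, F, R]
Hits: 7.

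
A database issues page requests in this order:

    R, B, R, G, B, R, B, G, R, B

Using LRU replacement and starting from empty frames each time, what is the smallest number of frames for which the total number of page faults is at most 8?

f=1: 10 faults
f=2: 8 faults
f=3: 3 faults
Smallest f with faults ≤ 8 is 2.

2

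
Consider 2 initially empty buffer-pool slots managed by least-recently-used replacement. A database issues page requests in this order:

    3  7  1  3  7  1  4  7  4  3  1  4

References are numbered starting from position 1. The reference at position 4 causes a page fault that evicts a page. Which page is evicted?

pos 1: 3: fault, frames (3)
pos 2: 7: fault, frames (3 7)
pos 3: 1: fault, evict 3, frames (7 1)
pos 4: 3: fault, evict 7, frames (1 3)
At position 4, page 7 is evicted.

7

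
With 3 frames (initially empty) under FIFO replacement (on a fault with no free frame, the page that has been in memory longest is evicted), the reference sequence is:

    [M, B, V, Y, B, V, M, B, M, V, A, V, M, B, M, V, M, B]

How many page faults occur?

11

M: miss, frames {M}
B: miss, frames {M,B}
V: miss, frames {M,B,V}
Y: miss, evict M, frames {B,V,Y}
B: hit
V: hit
M: miss, evict B, frames {V,Y,M}
B: miss, evict V, frames {Y,M,B}
M: hit
V: miss, evict Y, frames {M,B,V}
A: miss, evict M, frames {B,V,A}
V: hit
M: miss, evict B, frames {V,A,M}
B: miss, evict V, frames {A,M,B}
M: hit
V: miss, evict A, frames {M,B,V}
M: hit
B: hit
Page faults: 11.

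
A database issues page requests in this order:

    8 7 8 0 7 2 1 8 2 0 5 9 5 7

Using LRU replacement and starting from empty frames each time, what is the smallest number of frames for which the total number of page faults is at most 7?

7

f=1: 14 faults
f=2: 12 faults
f=3: 10 faults
f=4: 10 faults
f=5: 8 faults
f=6: 8 faults
f=7: 7 faults
Smallest f with faults ≤ 7 is 7.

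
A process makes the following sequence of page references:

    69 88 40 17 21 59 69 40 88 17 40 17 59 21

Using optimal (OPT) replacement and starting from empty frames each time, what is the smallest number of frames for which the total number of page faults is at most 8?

4

f=1: 14 faults
f=2: 11 faults
f=3: 9 faults
f=4: 8 faults
f=5: 7 faults
f=6: 6 faults
Smallest f with faults ≤ 8 is 4.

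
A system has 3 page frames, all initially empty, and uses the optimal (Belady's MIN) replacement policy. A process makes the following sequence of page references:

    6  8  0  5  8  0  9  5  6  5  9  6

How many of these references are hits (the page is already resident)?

6 → miss, frames (6)
8 → miss, frames (6 8)
0 → miss, frames (6 8 0)
5 → miss, evict 6, frames (8 0 5)
8 → hit
0 → hit
9 → miss, evict 0, frames (8 5 9)
5 → hit
6 → miss, evict 8, frames (5 9 6)
5 → hit
9 → hit
6 → hit
Hits: 6.

6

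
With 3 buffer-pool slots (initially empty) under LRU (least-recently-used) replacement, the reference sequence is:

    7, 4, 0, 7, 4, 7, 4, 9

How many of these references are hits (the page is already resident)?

7 -> fault, frames [7]
4 -> fault, frames [7, 4]
0 -> fault, frames [7, 4, 0]
7 -> hit
4 -> hit
7 -> hit
4 -> hit
9 -> fault, evict 0, frames [7, 4, 9]
Hits: 4.

4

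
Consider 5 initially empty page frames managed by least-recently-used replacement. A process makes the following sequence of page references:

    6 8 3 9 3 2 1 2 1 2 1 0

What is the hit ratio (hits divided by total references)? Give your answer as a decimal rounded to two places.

0.42

6 -> miss, frames (6)
8 -> miss, frames (6 8)
3 -> miss, frames (6 8 3)
9 -> miss, frames (6 8 3 9)
3 -> hit
2 -> miss, frames (6 8 9 3 2)
1 -> miss, evict 6, frames (8 9 3 2 1)
2 -> hit
1 -> hit
2 -> hit
1 -> hit
0 -> miss, evict 8, frames (9 3 2 1 0)
Hits: 5 of 12 references → 5/12 = 0.4167.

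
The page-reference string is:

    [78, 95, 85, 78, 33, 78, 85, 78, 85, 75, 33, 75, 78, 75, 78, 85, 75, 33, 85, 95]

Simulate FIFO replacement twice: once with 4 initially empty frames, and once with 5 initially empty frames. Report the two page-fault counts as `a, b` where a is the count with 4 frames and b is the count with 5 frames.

4 frames: F F F . F . . . . F . . F . . . . . . F → 7 faults.
5 frames: F F F . F . . . . F . . . . . . . . . . → 5 faults.
5 < 7: adding a frame reduced faults, as is typical.

7, 5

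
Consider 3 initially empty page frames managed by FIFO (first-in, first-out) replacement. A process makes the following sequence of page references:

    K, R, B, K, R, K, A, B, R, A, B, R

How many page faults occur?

4

K -> fault, frames (K)
R -> fault, frames (K R)
B -> fault, frames (K R B)
K -> hit
R -> hit
K -> hit
A -> fault, evict K, frames (R B A)
B -> hit
R -> hit
A -> hit
B -> hit
R -> hit
Page faults: 4.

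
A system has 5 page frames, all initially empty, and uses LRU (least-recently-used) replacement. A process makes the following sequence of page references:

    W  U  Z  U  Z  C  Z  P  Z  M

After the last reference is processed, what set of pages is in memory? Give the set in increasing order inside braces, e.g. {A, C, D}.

W → miss, frames (W)
U → miss, frames (W U)
Z → miss, frames (W U Z)
U → hit
Z → hit
C → miss, frames (W U Z C)
Z → hit
P → miss, frames (W U C Z P)
Z → hit
M → miss, evict W, frames (U C P Z M)

{C, M, P, U, Z}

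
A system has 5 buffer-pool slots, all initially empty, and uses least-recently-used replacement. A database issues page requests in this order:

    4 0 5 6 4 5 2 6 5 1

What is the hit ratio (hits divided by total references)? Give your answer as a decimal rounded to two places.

0.40

4: fault, frames [4]
0: fault, frames [4, 0]
5: fault, frames [4, 0, 5]
6: fault, frames [4, 0, 5, 6]
4: hit
5: hit
2: fault, frames [0, 6, 4, 5, 2]
6: hit
5: hit
1: fault, evict 0, frames [4, 2, 6, 5, 1]
Hits: 4 of 10 references → 4/10 = 0.4000.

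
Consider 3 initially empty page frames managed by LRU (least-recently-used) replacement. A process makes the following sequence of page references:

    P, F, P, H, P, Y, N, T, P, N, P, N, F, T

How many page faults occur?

9

P -> fault, frames [P]
F -> fault, frames [P, F]
P -> hit
H -> fault, frames [F, P, H]
P -> hit
Y -> fault, evict F, frames [H, P, Y]
N -> fault, evict H, frames [P, Y, N]
T -> fault, evict P, frames [Y, N, T]
P -> fault, evict Y, frames [N, T, P]
N -> hit
P -> hit
N -> hit
F -> fault, evict T, frames [P, N, F]
T -> fault, evict P, frames [N, F, T]
Page faults: 9.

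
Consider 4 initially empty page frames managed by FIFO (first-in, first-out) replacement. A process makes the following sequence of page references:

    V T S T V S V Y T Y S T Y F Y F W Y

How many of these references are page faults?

V: miss, frames {V}
T: miss, frames {V,T}
S: miss, frames {V,T,S}
T: hit
V: hit
S: hit
V: hit
Y: miss, frames {V,T,S,Y}
T: hit
Y: hit
S: hit
T: hit
Y: hit
F: miss, evict V, frames {T,S,Y,F}
Y: hit
F: hit
W: miss, evict T, frames {S,Y,F,W}
Y: hit
Page faults: 6.

6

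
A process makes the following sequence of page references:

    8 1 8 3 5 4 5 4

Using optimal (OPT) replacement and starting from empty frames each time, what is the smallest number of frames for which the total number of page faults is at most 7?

2

f=1: 8 faults
f=2: 5 faults
f=3: 5 faults
f=4: 5 faults
f=5: 5 faults
Smallest f with faults ≤ 7 is 2.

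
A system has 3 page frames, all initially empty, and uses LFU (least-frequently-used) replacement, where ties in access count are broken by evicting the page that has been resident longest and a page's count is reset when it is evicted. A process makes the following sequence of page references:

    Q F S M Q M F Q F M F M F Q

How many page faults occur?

6

Q -> fault, frames [Q]
F -> fault, frames [Q, F]
S -> fault, frames [Q, F, S]
M -> fault, evict Q, frames [F, S, M]
Q -> fault, evict F, frames [S, M, Q]
M -> hit
F -> fault, evict S, frames [M, Q, F]
Q -> hit
F -> hit
M -> hit
F -> hit
M -> hit
F -> hit
Q -> hit
Page faults: 6.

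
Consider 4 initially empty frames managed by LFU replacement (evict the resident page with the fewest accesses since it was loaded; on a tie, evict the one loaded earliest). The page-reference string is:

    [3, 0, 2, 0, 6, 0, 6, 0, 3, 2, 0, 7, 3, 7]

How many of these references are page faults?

3 -> miss, frames [3]
0 -> miss, frames [3, 0]
2 -> miss, frames [3, 0, 2]
0 -> hit
6 -> miss, frames [3, 0, 2, 6]
0 -> hit
6 -> hit
0 -> hit
3 -> hit
2 -> hit
0 -> hit
7 -> miss, evict 3, frames [0, 2, 6, 7]
3 -> miss, evict 7, frames [0, 2, 6, 3]
7 -> miss, evict 3, frames [0, 2, 6, 7]
Page faults: 7.

7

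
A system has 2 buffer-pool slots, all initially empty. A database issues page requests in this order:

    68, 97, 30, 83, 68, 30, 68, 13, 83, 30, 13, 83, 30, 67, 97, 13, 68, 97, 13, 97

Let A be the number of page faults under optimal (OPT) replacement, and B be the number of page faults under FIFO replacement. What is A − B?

Under OPT: F F F F . F . F F . F . F F F . F . F . → 13 faults.
Under FIFO: F F F F F F . F F F F F F F F F F F F . → 18 faults.
A − B = 13 − 18 = -5.

-5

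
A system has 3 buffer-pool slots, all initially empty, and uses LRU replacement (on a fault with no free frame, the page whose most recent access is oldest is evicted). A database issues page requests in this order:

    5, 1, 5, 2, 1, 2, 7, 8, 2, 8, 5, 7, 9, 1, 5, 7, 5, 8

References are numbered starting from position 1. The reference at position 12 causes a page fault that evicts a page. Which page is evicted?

2

pos 1: 5 → fault, frames [5]
pos 2: 1 → fault, frames [5, 1]
pos 3: 5 → hit
pos 4: 2 → fault, frames [1, 5, 2]
pos 5: 1 → hit
pos 6: 2 → hit
pos 7: 7 → fault, evict 5, frames [1, 2, 7]
pos 8: 8 → fault, evict 1, frames [2, 7, 8]
pos 9: 2 → hit
pos 10: 8 → hit
pos 11: 5 → fault, evict 7, frames [2, 8, 5]
pos 12: 7 → fault, evict 2, frames [8, 5, 7]
At position 12, page 2 is evicted.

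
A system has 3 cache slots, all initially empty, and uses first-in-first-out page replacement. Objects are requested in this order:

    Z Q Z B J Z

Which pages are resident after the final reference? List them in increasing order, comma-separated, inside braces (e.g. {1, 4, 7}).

Z: miss, frames {Z}
Q: miss, frames {Z,Q}
Z: hit
B: miss, frames {Z,Q,B}
J: miss, evict Z, frames {Q,B,J}
Z: miss, evict Q, frames {B,J,Z}

{B, J, Z}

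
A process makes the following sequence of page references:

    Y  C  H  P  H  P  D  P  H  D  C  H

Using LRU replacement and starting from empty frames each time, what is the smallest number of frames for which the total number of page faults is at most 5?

f=1: 12 faults
f=2: 9 faults
f=3: 6 faults
f=4: 5 faults
f=5: 5 faults
Smallest f with faults ≤ 5 is 4.

4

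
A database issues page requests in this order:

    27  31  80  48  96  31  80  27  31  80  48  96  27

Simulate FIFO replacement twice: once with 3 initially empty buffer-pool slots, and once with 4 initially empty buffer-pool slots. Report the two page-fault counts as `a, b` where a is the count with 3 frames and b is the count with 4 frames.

3 frames: F F F F F F F F . . F F . → 10 faults.
4 frames: F F F F F . . F F F F F F → 11 faults.
11 > 10: adding a frame increased faults — Belady's anomaly.

10, 11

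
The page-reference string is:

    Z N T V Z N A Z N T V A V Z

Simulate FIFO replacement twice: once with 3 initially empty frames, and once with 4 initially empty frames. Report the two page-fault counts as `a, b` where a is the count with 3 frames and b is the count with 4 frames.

3 frames: F F F F F F F . . F F . . F → 10 faults.
4 frames: F F F F . . F F F F F F . F → 11 faults.
11 > 10: adding a frame increased faults — Belady's anomaly.

10, 11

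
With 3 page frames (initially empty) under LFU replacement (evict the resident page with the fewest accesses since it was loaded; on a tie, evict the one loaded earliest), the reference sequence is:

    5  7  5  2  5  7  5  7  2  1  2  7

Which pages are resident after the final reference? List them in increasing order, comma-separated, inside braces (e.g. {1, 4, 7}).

{2, 5, 7}

5 -> fault, frames {5}
7 -> fault, frames {5,7}
5 -> hit
2 -> fault, frames {5,7,2}
5 -> hit
7 -> hit
5 -> hit
7 -> hit
2 -> hit
1 -> fault, evict 2, frames {5,7,1}
2 -> fault, evict 1, frames {5,7,2}
7 -> hit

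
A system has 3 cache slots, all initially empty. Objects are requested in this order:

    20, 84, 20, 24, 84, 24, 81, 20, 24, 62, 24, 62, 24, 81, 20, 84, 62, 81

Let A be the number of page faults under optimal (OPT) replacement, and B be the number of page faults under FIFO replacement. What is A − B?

-5

Under OPT: F F . F . . F . . F . . . . F F . . → 7 faults.
Under FIFO: F F . F . . F F . F F . . F F F F F → 12 faults.
A − B = 7 − 12 = -5.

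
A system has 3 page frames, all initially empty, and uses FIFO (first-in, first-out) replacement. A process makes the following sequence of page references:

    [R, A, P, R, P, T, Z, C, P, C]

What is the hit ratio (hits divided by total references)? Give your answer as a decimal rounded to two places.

0.30

R -> miss, frames [R]
A -> miss, frames [R, A]
P -> miss, frames [R, A, P]
R -> hit
P -> hit
T -> miss, evict R, frames [A, P, T]
Z -> miss, evict A, frames [P, T, Z]
C -> miss, evict P, frames [T, Z, C]
P -> miss, evict T, frames [Z, C, P]
C -> hit
Hits: 3 of 10 references → 3/10 = 0.3000.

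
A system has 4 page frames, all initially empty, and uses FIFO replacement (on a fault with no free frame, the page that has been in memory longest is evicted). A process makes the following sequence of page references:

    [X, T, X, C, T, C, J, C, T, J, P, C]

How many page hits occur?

X: fault, frames (X)
T: fault, frames (X T)
X: hit
C: fault, frames (X T C)
T: hit
C: hit
J: fault, frames (X T C J)
C: hit
T: hit
J: hit
P: fault, evict X, frames (T C J P)
C: hit
Hits: 7.

7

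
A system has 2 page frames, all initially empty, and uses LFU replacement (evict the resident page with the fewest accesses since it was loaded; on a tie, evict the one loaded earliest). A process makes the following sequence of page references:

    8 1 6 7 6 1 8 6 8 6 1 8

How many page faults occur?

8 → fault, frames [8]
1 → fault, frames [8, 1]
6 → fault, evict 8, frames [1, 6]
7 → fault, evict 1, frames [6, 7]
6 → hit
1 → fault, evict 7, frames [6, 1]
8 → fault, evict 1, frames [6, 8]
6 → hit
8 → hit
6 → hit
1 → fault, evict 8, frames [6, 1]
8 → fault, evict 1, frames [6, 8]
Page faults: 8.

8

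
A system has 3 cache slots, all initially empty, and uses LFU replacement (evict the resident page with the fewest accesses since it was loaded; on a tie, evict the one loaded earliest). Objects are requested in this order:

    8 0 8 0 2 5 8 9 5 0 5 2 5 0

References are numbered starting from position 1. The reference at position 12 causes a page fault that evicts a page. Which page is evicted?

pos 1: 8 → fault, frames [8]
pos 2: 0 → fault, frames [8, 0]
pos 3: 8 → hit
pos 4: 0 → hit
pos 5: 2 → fault, frames [8, 0, 2]
pos 6: 5 → fault, evict 2, frames [8, 0, 5]
pos 7: 8 → hit
pos 8: 9 → fault, evict 5, frames [8, 0, 9]
pos 9: 5 → fault, evict 9, frames [8, 0, 5]
pos 10: 0 → hit
pos 11: 5 → hit
pos 12: 2 → fault, evict 5, frames [8, 0, 2]
At position 12, page 5 is evicted.

5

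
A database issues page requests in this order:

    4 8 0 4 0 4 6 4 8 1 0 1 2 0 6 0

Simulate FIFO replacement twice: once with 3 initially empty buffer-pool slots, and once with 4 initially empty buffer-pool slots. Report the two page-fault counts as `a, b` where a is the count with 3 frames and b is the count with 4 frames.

3 frames: F F F . . . F F F F F . F . F . → 10 faults.
4 frames: F F F . . . F . . F . . F . . . → 6 faults.
6 < 10: adding a frame reduced faults, as is typical.

10, 6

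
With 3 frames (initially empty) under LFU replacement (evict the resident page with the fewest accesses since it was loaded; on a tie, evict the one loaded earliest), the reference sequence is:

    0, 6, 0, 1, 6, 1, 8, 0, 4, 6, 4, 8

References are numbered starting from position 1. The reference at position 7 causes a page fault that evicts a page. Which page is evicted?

0

pos 1: 0: fault, frames {0}
pos 2: 6: fault, frames {0,6}
pos 3: 0: hit
pos 4: 1: fault, frames {0,6,1}
pos 5: 6: hit
pos 6: 1: hit
pos 7: 8: fault, evict 0, frames {6,1,8}
At position 7, page 0 is evicted.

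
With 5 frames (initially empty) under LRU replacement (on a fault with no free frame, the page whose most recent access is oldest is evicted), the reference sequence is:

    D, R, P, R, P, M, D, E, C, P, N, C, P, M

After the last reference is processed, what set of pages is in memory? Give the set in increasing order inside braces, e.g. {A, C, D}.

{C, E, M, N, P}

D → fault, frames {D}
R → fault, frames {D,R}
P → fault, frames {D,R,P}
R → hit
P → hit
M → fault, frames {D,R,P,M}
D → hit
E → fault, frames {R,P,M,D,E}
C → fault, evict R, frames {P,M,D,E,C}
P → hit
N → fault, evict M, frames {D,E,C,P,N}
C → hit
P → hit
M → fault, evict D, frames {E,N,C,P,M}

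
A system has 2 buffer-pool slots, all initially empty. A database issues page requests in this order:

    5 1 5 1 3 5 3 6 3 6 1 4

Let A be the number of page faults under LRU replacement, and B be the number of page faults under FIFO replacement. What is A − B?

-1

Under LRU: F F . . F F . F . . F F → 7 faults.
Under FIFO: F F . . F F . F F . F F → 8 faults.
A − B = 7 − 8 = -1.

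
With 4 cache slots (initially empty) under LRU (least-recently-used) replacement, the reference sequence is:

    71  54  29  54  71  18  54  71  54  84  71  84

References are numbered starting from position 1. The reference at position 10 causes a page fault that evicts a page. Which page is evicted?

pos 1: 71 → miss, frames (71)
pos 2: 54 → miss, frames (71 54)
pos 3: 29 → miss, frames (71 54 29)
pos 4: 54 → hit
pos 5: 71 → hit
pos 6: 18 → miss, frames (29 54 71 18)
pos 7: 54 → hit
pos 8: 71 → hit
pos 9: 54 → hit
pos 10: 84 → miss, evict 29, frames (18 71 54 84)
At position 10, page 29 is evicted.

29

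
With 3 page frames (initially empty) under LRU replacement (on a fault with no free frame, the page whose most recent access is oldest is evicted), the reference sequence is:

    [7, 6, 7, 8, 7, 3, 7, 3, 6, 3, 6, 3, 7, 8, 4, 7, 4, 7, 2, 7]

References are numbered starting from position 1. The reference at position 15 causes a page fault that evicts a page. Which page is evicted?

3

pos 1: 7 -> miss, frames [7]
pos 2: 6 -> miss, frames [7, 6]
pos 3: 7 -> hit
pos 4: 8 -> miss, frames [6, 7, 8]
pos 5: 7 -> hit
pos 6: 3 -> miss, evict 6, frames [8, 7, 3]
pos 7: 7 -> hit
pos 8: 3 -> hit
pos 9: 6 -> miss, evict 8, frames [7, 3, 6]
pos 10: 3 -> hit
pos 11: 6 -> hit
pos 12: 3 -> hit
pos 13: 7 -> hit
pos 14: 8 -> miss, evict 6, frames [3, 7, 8]
pos 15: 4 -> miss, evict 3, frames [7, 8, 4]
At position 15, page 3 is evicted.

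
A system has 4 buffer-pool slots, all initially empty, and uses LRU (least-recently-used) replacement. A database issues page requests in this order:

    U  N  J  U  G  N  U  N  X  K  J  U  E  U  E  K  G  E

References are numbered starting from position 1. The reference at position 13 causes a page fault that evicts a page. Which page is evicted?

X

pos 1: U: fault, frames {U}
pos 2: N: fault, frames {U,N}
pos 3: J: fault, frames {U,N,J}
pos 4: U: hit
pos 5: G: fault, frames {N,J,U,G}
pos 6: N: hit
pos 7: U: hit
pos 8: N: hit
pos 9: X: fault, evict J, frames {G,U,N,X}
pos 10: K: fault, evict G, frames {U,N,X,K}
pos 11: J: fault, evict U, frames {N,X,K,J}
pos 12: U: fault, evict N, frames {X,K,J,U}
pos 13: E: fault, evict X, frames {K,J,U,E}
At position 13, page X is evicted.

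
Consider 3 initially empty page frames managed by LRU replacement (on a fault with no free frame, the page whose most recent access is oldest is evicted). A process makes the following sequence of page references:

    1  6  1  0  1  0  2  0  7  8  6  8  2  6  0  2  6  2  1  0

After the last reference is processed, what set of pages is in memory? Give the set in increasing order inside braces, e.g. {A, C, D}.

{0, 1, 2}

1: miss, frames [1]
6: miss, frames [1, 6]
1: hit
0: miss, frames [6, 1, 0]
1: hit
0: hit
2: miss, evict 6, frames [1, 0, 2]
0: hit
7: miss, evict 1, frames [2, 0, 7]
8: miss, evict 2, frames [0, 7, 8]
6: miss, evict 0, frames [7, 8, 6]
8: hit
2: miss, evict 7, frames [6, 8, 2]
6: hit
0: miss, evict 8, frames [2, 6, 0]
2: hit
6: hit
2: hit
1: miss, evict 0, frames [6, 2, 1]
0: miss, evict 6, frames [2, 1, 0]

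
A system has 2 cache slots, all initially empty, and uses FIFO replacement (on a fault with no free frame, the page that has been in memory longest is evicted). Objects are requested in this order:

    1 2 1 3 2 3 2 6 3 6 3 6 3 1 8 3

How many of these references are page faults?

7

1 → miss, frames {1}
2 → miss, frames {1,2}
1 → hit
3 → miss, evict 1, frames {2,3}
2 → hit
3 → hit
2 → hit
6 → miss, evict 2, frames {3,6}
3 → hit
6 → hit
3 → hit
6 → hit
3 → hit
1 → miss, evict 3, frames {6,1}
8 → miss, evict 6, frames {1,8}
3 → miss, evict 1, frames {8,3}
Page faults: 7.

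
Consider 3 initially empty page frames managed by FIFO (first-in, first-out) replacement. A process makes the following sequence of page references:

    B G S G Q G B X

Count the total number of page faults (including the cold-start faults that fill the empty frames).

6

B -> miss, frames [B]
G -> miss, frames [B, G]
S -> miss, frames [B, G, S]
G -> hit
Q -> miss, evict B, frames [G, S, Q]
G -> hit
B -> miss, evict G, frames [S, Q, B]
X -> miss, evict S, frames [Q, B, X]
Page faults: 6.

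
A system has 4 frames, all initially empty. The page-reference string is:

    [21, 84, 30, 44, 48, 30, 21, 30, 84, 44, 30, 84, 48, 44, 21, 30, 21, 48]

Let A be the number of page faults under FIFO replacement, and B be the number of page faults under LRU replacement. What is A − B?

Under FIFO: F F F F F . F . F . F . . F . . . F → 10 faults.
Under LRU: F F F F F . F . F F . . F . F F . . → 11 faults.
A − B = 10 − 11 = -1.

-1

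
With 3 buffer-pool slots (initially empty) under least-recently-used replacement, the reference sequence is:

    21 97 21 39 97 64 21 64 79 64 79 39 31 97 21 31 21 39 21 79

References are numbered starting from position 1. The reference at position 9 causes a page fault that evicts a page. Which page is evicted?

pos 1: 21 -> fault, frames {21}
pos 2: 97 -> fault, frames {21,97}
pos 3: 21 -> hit
pos 4: 39 -> fault, frames {97,21,39}
pos 5: 97 -> hit
pos 6: 64 -> fault, evict 21, frames {39,97,64}
pos 7: 21 -> fault, evict 39, frames {97,64,21}
pos 8: 64 -> hit
pos 9: 79 -> fault, evict 97, frames {21,64,79}
At position 9, page 97 is evicted.

97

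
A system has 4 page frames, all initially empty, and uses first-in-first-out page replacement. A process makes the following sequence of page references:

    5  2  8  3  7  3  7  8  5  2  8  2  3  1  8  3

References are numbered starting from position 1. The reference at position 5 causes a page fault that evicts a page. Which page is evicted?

5

pos 1: 5: fault, frames {5}
pos 2: 2: fault, frames {5,2}
pos 3: 8: fault, frames {5,2,8}
pos 4: 3: fault, frames {5,2,8,3}
pos 5: 7: fault, evict 5, frames {2,8,3,7}
At position 5, page 5 is evicted.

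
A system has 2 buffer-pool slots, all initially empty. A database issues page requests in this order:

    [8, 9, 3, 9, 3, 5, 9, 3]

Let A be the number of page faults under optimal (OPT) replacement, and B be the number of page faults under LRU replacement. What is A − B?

Under OPT: F F F . . F . F → 5 faults.
Under LRU: F F F . . F F F → 6 faults.
A − B = 5 − 6 = -1.

-1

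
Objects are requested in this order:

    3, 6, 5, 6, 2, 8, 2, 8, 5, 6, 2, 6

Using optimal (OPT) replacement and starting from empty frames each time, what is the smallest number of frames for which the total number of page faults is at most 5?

f=1: 12 faults
f=2: 7 faults
f=3: 6 faults
f=4: 5 faults
f=5: 5 faults
Smallest f with faults ≤ 5 is 4.

4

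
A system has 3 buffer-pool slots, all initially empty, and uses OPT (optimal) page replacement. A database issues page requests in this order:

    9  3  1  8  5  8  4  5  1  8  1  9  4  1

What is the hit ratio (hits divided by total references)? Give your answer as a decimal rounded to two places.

0.43

9 → miss, frames {9}
3 → miss, frames {9,3}
1 → miss, frames {9,3,1}
8 → miss, evict 3, frames {9,1,8}
5 → miss, evict 9, frames {1,8,5}
8 → hit
4 → miss, evict 8, frames {1,5,4}
5 → hit
1 → hit
8 → miss, evict 5, frames {1,4,8}
1 → hit
9 → miss, evict 8, frames {1,4,9}
4 → hit
1 → hit
Hits: 6 of 14 references → 6/14 = 0.4286.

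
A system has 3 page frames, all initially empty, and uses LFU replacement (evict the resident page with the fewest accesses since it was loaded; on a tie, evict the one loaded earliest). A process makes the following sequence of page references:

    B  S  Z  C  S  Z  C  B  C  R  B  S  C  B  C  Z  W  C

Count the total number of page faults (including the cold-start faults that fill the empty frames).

B: miss, frames [B]
S: miss, frames [B, S]
Z: miss, frames [B, S, Z]
C: miss, evict B, frames [S, Z, C]
S: hit
Z: hit
C: hit
B: miss, evict S, frames [Z, C, B]
C: hit
R: miss, evict B, frames [Z, C, R]
B: miss, evict R, frames [Z, C, B]
S: miss, evict B, frames [Z, C, S]
C: hit
B: miss, evict S, frames [Z, C, B]
C: hit
Z: hit
W: miss, evict B, frames [Z, C, W]
C: hit
Page faults: 10.

10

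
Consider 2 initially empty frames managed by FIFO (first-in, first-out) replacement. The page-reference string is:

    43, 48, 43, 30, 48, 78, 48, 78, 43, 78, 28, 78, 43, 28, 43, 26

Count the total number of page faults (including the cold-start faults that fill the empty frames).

43 → fault, frames {43}
48 → fault, frames {43,48}
43 → hit
30 → fault, evict 43, frames {48,30}
48 → hit
78 → fault, evict 48, frames {30,78}
48 → fault, evict 30, frames {78,48}
78 → hit
43 → fault, evict 78, frames {48,43}
78 → fault, evict 48, frames {43,78}
28 → fault, evict 43, frames {78,28}
78 → hit
43 → fault, evict 78, frames {28,43}
28 → hit
43 → hit
26 → fault, evict 28, frames {43,26}
Page faults: 10.

10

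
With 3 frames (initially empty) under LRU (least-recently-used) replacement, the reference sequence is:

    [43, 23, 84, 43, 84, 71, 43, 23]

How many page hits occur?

43 → miss, frames (43)
23 → miss, frames (43 23)
84 → miss, frames (43 23 84)
43 → hit
84 → hit
71 → miss, evict 23, frames (43 84 71)
43 → hit
23 → miss, evict 84, frames (71 43 23)
Hits: 3.

3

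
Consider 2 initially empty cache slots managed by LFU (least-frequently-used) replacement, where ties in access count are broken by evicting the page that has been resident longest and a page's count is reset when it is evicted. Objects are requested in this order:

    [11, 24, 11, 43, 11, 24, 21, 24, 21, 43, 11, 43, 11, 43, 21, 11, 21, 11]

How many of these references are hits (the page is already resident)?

9

11: miss, frames (11)
24: miss, frames (11 24)
11: hit
43: miss, evict 24, frames (11 43)
11: hit
24: miss, evict 43, frames (11 24)
21: miss, evict 24, frames (11 21)
24: miss, evict 21, frames (11 24)
21: miss, evict 24, frames (11 21)
43: miss, evict 21, frames (11 43)
11: hit
43: hit
11: hit
43: hit
21: miss, evict 43, frames (11 21)
11: hit
21: hit
11: hit
Hits: 9.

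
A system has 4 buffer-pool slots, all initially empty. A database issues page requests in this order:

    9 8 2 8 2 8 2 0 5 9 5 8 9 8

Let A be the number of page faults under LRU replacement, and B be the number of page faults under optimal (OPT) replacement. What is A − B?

Under LRU: F F F . . . . F F F . F . . → 7 faults.
Under OPT: F F F . . . . F F . . . . . → 5 faults.
A − B = 7 − 5 = 2.

2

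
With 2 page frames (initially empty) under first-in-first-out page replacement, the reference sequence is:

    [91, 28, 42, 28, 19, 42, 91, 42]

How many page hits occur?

91: fault, frames {91}
28: fault, frames {91,28}
42: fault, evict 91, frames {28,42}
28: hit
19: fault, evict 28, frames {42,19}
42: hit
91: fault, evict 42, frames {19,91}
42: fault, evict 19, frames {91,42}
Hits: 2.

2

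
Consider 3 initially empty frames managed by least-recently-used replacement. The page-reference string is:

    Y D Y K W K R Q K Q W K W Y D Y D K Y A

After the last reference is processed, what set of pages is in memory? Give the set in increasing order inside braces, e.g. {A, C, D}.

{A, K, Y}

Y → miss, frames (Y)
D → miss, frames (Y D)
Y → hit
K → miss, frames (D Y K)
W → miss, evict D, frames (Y K W)
K → hit
R → miss, evict Y, frames (W K R)
Q → miss, evict W, frames (K R Q)
K → hit
Q → hit
W → miss, evict R, frames (K Q W)
K → hit
W → hit
Y → miss, evict Q, frames (K W Y)
D → miss, evict K, frames (W Y D)
Y → hit
D → hit
K → miss, evict W, frames (Y D K)
Y → hit
A → miss, evict D, frames (K Y A)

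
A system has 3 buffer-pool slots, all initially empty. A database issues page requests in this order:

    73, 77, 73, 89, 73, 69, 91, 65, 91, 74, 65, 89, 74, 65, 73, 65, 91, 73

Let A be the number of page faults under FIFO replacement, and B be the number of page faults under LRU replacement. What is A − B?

1

Under FIFO: F F . F . F F F . F . F . . F F F . → 11 faults.
Under LRU: F F . F . F F F . F . F . . F . F . → 10 faults.
A − B = 11 − 10 = 1.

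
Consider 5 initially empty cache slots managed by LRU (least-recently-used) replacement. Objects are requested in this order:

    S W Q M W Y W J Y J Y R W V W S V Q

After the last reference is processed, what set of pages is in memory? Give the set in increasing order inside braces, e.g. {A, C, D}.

S: fault, frames [S]
W: fault, frames [S, W]
Q: fault, frames [S, W, Q]
M: fault, frames [S, W, Q, M]
W: hit
Y: fault, frames [S, Q, M, W, Y]
W: hit
J: fault, evict S, frames [Q, M, Y, W, J]
Y: hit
J: hit
Y: hit
R: fault, evict Q, frames [M, W, J, Y, R]
W: hit
V: fault, evict M, frames [J, Y, R, W, V]
W: hit
S: fault, evict J, frames [Y, R, V, W, S]
V: hit
Q: fault, evict Y, frames [R, W, S, V, Q]

{Q, R, S, V, W}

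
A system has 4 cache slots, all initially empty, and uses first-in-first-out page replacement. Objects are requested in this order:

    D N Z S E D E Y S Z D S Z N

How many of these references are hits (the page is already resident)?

4

D → miss, frames (D)
N → miss, frames (D N)
Z → miss, frames (D N Z)
S → miss, frames (D N Z S)
E → miss, evict D, frames (N Z S E)
D → miss, evict N, frames (Z S E D)
E → hit
Y → miss, evict Z, frames (S E D Y)
S → hit
Z → miss, evict S, frames (E D Y Z)
D → hit
S → miss, evict E, frames (D Y Z S)
Z → hit
N → miss, evict D, frames (Y Z S N)
Hits: 4.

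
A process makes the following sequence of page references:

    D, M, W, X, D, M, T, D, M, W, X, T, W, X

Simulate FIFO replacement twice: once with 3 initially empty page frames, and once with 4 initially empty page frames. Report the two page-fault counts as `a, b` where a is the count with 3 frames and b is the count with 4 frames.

9, 10

3 frames: F F F F F F F . . F F . . . → 9 faults.
4 frames: F F F F . . F F F F F F . . → 10 faults.
10 > 9: adding a frame increased faults — Belady's anomaly.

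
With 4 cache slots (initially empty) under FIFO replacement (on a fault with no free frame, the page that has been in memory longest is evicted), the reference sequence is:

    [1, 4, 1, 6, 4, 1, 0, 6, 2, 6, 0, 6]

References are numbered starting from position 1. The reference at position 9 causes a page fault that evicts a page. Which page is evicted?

pos 1: 1 → fault, frames [1]
pos 2: 4 → fault, frames [1, 4]
pos 3: 1 → hit
pos 4: 6 → fault, frames [1, 4, 6]
pos 5: 4 → hit
pos 6: 1 → hit
pos 7: 0 → fault, frames [1, 4, 6, 0]
pos 8: 6 → hit
pos 9: 2 → fault, evict 1, frames [4, 6, 0, 2]
At position 9, page 1 is evicted.

1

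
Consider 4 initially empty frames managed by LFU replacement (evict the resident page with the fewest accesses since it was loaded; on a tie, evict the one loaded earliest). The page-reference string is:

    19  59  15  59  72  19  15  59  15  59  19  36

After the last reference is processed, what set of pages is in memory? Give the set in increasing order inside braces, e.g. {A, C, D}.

19 -> miss, frames (19)
59 -> miss, frames (19 59)
15 -> miss, frames (19 59 15)
59 -> hit
72 -> miss, frames (19 59 15 72)
19 -> hit
15 -> hit
59 -> hit
15 -> hit
59 -> hit
19 -> hit
36 -> miss, evict 72, frames (19 59 15 36)

{15, 19, 36, 59}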